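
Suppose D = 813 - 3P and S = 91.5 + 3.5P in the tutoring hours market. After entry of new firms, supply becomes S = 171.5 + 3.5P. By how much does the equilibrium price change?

Original equilibrium: P* = 111, Q* = 480.
New equilibrium: 813 - 3P = 171.5 + 3.5P, so 641.5 = 6.5P and P' = 1283/13; Q' = 813 − 3(1283/13) = 6720/13.
Change in price: 1283/13 − 111 = -160/13.

ΔP = -160/13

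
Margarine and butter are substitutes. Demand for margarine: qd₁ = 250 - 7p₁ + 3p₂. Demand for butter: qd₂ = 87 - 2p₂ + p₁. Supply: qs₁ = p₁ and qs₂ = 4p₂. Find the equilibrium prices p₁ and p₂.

p₁ = 587/15, p₂ = 946/45

Market 1: 250 - 7p₁ + 3p₂ = p₁ → 8p₁ - 3p₂ = 250.
Market 2: 6p₂ - p₁ = 87.
Eliminating p₂: 6×(1) + 3×(2) gives 45p₁ = 1761, so p₁ = 587/15.
Back-substitute into (2): p₂ = (87 + 1×587/15) / 6 = 946/45.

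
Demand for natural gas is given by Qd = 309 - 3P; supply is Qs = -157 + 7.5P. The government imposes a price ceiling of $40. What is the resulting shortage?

Equilibrium price would be P* = 932/21, so the ceiling at 40 binds.
At P = 40: Qd = 309 − 3(40) = 189, Qs = -157 + 7.5(40) = 143.
Shortage = 189 − 143 = 46.

Shortage = 46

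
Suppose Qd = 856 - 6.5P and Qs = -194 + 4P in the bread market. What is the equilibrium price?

Set Qd = Qs: 856 - 6.5P = -194 + 4P.
1050 = 10.5P, so P* = 100.
Q* = 856 − 6.5(100) = 206.

P* = 100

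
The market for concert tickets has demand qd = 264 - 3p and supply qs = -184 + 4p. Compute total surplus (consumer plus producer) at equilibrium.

Equilibrium: 264 - 3p = -184 + 4p gives p* = 64, q* = 72.
Demand choke price: p = 88; supply starts at p = 46.
CS = ½(88 − 64)(72) = 864; PS = ½(64 − 46)(72) = 648.

Total surplus = 1512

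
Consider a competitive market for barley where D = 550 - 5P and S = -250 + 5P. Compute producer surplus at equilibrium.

Producer surplus = 2250

Equilibrium: 550 - 5P = -250 + 5P gives P* = 80, Q* = 150.
Supply starts at P = 50 (where S = 0).
PS = ½(80 − 50)(150) = 2250.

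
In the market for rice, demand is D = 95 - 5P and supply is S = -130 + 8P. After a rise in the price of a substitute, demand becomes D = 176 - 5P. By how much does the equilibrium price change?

ΔP = 81/13

Original equilibrium: P* = 225/13, Q* = 110/13.
New equilibrium: 176 - 5P = -130 + 8P, so 306 = 13P and P' = 306/13; Q' = 176 − 5(306/13) = 758/13.
Change in price: 306/13 − 225/13 = 81/13.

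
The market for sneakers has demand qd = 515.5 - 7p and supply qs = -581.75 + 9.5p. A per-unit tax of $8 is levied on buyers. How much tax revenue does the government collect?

Tax revenue = 4688/33

Pre-tax equilibrium: p* = 66.5, q* = 50.
Tax on buyers shifts demand to qd = 515.5 − 7(p + 8) = 459.5 - 7p.
459.5 - 7p = -581.75 + 9.5p gives seller price ps = 4165/66; buyers pay pb = 4165/66 + 8 = 4693/66.
New quantity: q = 515.5 − 7(4693/66) = 586/33.
Revenue = 8 × 586/33 = 4688/33.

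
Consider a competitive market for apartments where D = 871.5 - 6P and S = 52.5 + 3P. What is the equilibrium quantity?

Q* = 325.5

Set D = S: 871.5 - 6P = 52.5 + 3P.
819 = 9P, so P* = 91.
Q* = 871.5 − 6(91) = 325.5.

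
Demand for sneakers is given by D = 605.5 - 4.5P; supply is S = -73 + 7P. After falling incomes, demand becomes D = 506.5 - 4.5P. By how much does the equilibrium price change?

Original equilibrium: P* = 59, Q* = 340.
New equilibrium: 506.5 - 4.5P = -73 + 7P, so 579.5 = 11.5P and P' = 1159/23; Q' = 506.5 − 4.5(1159/23) = 6434/23.
Change in price: 1159/23 − 59 = -198/23.

ΔP = -198/23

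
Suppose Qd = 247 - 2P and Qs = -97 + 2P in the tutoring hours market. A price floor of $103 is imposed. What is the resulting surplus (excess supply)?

Equilibrium price would be P* = 86, so the floor at 103 binds.
At P = 103: Qd = 41, Qs = 109.
Surplus = 109 − 41 = 68.

Surplus = 68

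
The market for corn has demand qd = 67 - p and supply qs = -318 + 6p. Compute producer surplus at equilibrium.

Equilibrium: 67 - p = -318 + 6p gives p* = 55, q* = 12.
Supply starts at p = 53 (where qs = 0).
PS = ½(55 − 53)(12) = 12.

Producer surplus = 12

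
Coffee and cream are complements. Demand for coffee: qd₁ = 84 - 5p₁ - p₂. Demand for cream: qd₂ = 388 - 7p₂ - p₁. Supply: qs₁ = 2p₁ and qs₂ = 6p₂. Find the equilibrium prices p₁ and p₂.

Market 1: 84 - 5p₁ - p₂ = 2p₁ → 7p₁ + p₂ = 84.
Market 2: 13p₂ + p₁ = 388.
Eliminating p₂: 13×(1) − 1×(2) gives 90p₁ = 704, so p₁ = 352/45.
Back-substitute into (2): p₂ = (388 − 1×352/45) / 13 = 1316/45.

p₁ = 352/45, p₂ = 1316/45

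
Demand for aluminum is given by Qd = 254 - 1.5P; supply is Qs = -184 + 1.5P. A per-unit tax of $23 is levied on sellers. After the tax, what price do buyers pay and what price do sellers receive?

Pre-tax equilibrium: P* = 146, Q* = 35.
Tax on sellers shifts supply to Qs = -184 + 1.5(P − 23) = -218.5 + 1.5P.
254 - 1.5P = -218.5 + 1.5P gives buyer price Pb = 157.5; sellers receive Ps = 157.5 − 23 = 134.5.
New quantity: Q = 254 − 1.5(157.5) = 17.75.

Buyers pay $157.5, sellers receive $134.5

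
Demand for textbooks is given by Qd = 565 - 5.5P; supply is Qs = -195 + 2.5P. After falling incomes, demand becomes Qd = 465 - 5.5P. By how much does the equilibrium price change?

ΔP = -12.5

Original equilibrium: P* = 95, Q* = 42.5.
New equilibrium: 465 - 5.5P = -195 + 2.5P, so 660 = 8P and P' = 82.5; Q' = 465 − 5.5(82.5) = 11.25.
Change in price: 82.5 − 95 = -12.5.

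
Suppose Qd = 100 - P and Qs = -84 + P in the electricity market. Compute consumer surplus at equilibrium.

Consumer surplus = 32

Equilibrium: 100 - P = -84 + P gives P* = 92, Q* = 8.
Demand choke price (Qd = 0): P = 100.
CS = ½(100 − 92)(8) = 32.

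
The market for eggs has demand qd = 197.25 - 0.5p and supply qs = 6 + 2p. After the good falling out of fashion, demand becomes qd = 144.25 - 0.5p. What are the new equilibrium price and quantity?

Original equilibrium: p* = 76.5, q* = 159.
New equilibrium: 144.25 - 0.5p = 6 + 2p, so 138.25 = 2.5p and p' = 55.3; q' = 144.25 − 0.5(55.3) = 116.6.

p' = 55.3, q' = 116.6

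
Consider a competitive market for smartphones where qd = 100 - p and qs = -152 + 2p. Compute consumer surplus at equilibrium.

Consumer surplus = 128

Equilibrium: 100 - p = -152 + 2p gives p* = 84, q* = 16.
Demand choke price (qd = 0): p = 100.
CS = ½(100 − 84)(16) = 128.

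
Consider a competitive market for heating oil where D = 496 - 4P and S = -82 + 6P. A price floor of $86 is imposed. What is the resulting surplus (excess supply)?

Surplus = 282

Equilibrium price would be P* = 57.8, so the floor at 86 binds.
At P = 86: D = 152, S = 434.
Surplus = 434 − 152 = 282.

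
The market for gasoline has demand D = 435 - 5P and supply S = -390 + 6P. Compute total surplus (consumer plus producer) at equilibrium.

Equilibrium: 435 - 5P = -390 + 6P gives P* = 75, Q* = 60.
Demand choke price: P = 87; supply starts at P = 65.
CS = ½(87 − 75)(60) = 360; PS = ½(75 − 65)(60) = 300.

Total surplus = 660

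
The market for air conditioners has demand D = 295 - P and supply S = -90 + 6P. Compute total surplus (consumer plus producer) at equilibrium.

Equilibrium: 295 - P = -90 + 6P gives P* = 55, Q* = 240.
Demand choke price: P = 295; supply starts at P = 15.
CS = ½(295 − 55)(240) = 28800; PS = ½(55 − 15)(240) = 4800.

Total surplus = 33600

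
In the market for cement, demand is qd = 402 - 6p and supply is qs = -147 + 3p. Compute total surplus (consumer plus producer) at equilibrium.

Equilibrium: 402 - 6p = -147 + 3p gives p* = 61, q* = 36.
Demand choke price: p = 67; supply starts at p = 49.
CS = ½(67 − 61)(36) = 108; PS = ½(61 − 49)(36) = 216.

Total surplus = 324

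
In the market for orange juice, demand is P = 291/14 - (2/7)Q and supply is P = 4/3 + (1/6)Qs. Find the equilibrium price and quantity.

Set the two price expressions equal: 291/14 - (2/7)Q = 4/3 + (1/6)Q.
817/42 = (19/42)Q, so Q* = 43.
P* = 291/14 − (2/7)(43) = 8.5.

P* = 8.5, Q* = 43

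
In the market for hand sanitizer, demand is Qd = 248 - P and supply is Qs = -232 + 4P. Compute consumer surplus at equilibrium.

Equilibrium: 248 - P = -232 + 4P gives P* = 96, Q* = 152.
Demand choke price (Qd = 0): P = 248.
CS = ½(248 − 96)(152) = 11552.

Consumer surplus = 11552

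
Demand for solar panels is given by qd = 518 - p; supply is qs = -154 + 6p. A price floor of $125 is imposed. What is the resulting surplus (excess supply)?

Equilibrium price would be p* = 96, so the floor at 125 binds.
At p = 125: qd = 393, qs = 596.
Surplus = 596 − 393 = 203.

Surplus = 203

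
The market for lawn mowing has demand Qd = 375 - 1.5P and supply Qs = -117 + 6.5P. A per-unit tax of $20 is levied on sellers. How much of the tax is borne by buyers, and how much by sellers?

Buyers bear $16.25, sellers bear $3.75

Pre-tax equilibrium: P* = 61.5, Q* = 282.75.
Tax on sellers shifts supply to Qs = -117 + 6.5(P − 20) = -247 + 6.5P.
375 - 1.5P = -247 + 6.5P gives buyer price Pb = 77.75; sellers receive Ps = 77.75 − 20 = 57.75.
New quantity: Q = 375 − 1.5(77.75) = 258.375.
Buyer burden = 77.75 − 61.5 = 16.25; seller burden = 61.5 − 57.75 = 3.75.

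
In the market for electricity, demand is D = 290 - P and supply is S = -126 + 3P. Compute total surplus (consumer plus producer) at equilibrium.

Equilibrium: 290 - P = -126 + 3P gives P* = 104, Q* = 186.
Demand choke price: P = 290; supply starts at P = 42.
CS = ½(290 − 104)(186) = 17298; PS = ½(104 − 42)(186) = 5766.

Total surplus = 23064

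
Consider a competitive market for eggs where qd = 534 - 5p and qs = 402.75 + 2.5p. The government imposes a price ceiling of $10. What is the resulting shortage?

Shortage = 56.25

Equilibrium price would be p* = 17.5, so the ceiling at 10 binds.
At p = 10: qd = 534 − 5(10) = 484, qs = 402.75 + 2.5(10) = 427.75.
Shortage = 484 − 427.75 = 56.25.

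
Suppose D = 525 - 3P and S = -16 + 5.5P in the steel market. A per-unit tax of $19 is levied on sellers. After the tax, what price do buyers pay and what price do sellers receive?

Pre-tax equilibrium: P* = 1082/17, Q* = 5679/17.
Tax on sellers shifts supply to S = -16 + 5.5(P − 19) = -120.5 + 5.5P.
525 - 3P = -120.5 + 5.5P gives buyer price Pb = 1291/17; sellers receive Ps = 1291/17 − 19 = 968/17.
New quantity: Q = 525 − 3(1291/17) = 5052/17.

Buyers pay 1291/17, sellers receive 968/17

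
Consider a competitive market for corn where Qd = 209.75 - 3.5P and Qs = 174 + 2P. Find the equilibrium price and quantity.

P* = 6.5, Q* = 187

Set Qd = Qs: 209.75 - 3.5P = 174 + 2P.
35.75 = 5.5P, so P* = 6.5.
Q* = 209.75 − 3.5(6.5) = 187.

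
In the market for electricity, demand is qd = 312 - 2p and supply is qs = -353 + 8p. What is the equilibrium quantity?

q* = 179

Set qd = qs: 312 - 2p = -353 + 8p.
665 = 10p, so p* = 66.5.
q* = 312 − 2(66.5) = 179.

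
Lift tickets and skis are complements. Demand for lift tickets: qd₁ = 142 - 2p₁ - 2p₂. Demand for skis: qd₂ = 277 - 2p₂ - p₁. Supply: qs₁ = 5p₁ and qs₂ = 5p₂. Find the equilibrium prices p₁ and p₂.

Market 1: 142 - 2p₁ - 2p₂ = 5p₁ → 7p₁ + 2p₂ = 142.
Market 2: 7p₂ + p₁ = 277.
Eliminating p₂: 7×(1) − 2×(2) gives 47p₁ = 440, so p₁ = 440/47.
Back-substitute into (2): p₂ = (277 − 1×440/47) / 7 = 1797/47.

p₁ = 440/47, p₂ = 1797/47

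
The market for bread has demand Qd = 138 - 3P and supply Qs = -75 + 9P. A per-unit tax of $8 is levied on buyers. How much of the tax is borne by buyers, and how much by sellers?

Buyers bear $6, sellers bear $2

Pre-tax equilibrium: P* = 17.75, Q* = 84.75.
Tax on buyers shifts demand to Qd = 138 − 3(P + 8) = 114 - 3P.
114 - 3P = -75 + 9P gives seller price Ps = 15.75; buyers pay Pb = 15.75 + 8 = 23.75.
New quantity: Q = 138 − 3(23.75) = 66.75.
Buyer burden = 23.75 − 17.75 = 6; seller burden = 17.75 − 15.75 = 2.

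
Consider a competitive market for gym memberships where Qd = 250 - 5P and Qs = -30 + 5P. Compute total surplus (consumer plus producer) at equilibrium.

Equilibrium: 250 - 5P = -30 + 5P gives P* = 28, Q* = 110.
Demand choke price: P = 50; supply starts at P = 6.
CS = ½(50 − 28)(110) = 1210; PS = ½(28 − 6)(110) = 1210.

Total surplus = 2420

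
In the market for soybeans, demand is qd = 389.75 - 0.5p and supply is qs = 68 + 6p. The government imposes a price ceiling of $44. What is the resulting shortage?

Equilibrium price would be p* = 49.5, so the ceiling at 44 binds.
At p = 44: qd = 389.75 − 0.5(44) = 367.75, qs = 68 + 6(44) = 332.
Shortage = 367.75 − 332 = 35.75.

Shortage = 35.75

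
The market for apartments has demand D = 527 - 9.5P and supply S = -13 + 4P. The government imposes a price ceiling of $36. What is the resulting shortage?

Shortage = 54

Equilibrium price would be P* = 40, so the ceiling at 36 binds.
At P = 36: D = 527 − 9.5(36) = 185, S = -13 + 4(36) = 131.
Shortage = 185 − 131 = 54.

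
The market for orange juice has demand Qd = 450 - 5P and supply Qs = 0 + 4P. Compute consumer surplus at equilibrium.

Equilibrium: 450 - 5P = 0 + 4P gives P* = 50, Q* = 200.
Demand choke price (Qd = 0): P = 90.
CS = ½(90 − 50)(200) = 4000.

Consumer surplus = 4000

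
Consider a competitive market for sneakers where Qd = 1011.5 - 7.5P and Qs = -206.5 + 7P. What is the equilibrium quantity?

Set Qd = Qs: 1011.5 - 7.5P = -206.5 + 7P.
1218 = 14.5P, so P* = 84.
Q* = 1011.5 − 7.5(84) = 381.5.

Q* = 381.5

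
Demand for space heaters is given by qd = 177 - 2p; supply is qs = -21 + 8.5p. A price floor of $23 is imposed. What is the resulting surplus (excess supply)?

Surplus = 43.5

Equilibrium price would be p* = 132/7, so the floor at 23 binds.
At p = 23: qd = 131, qs = 174.5.
Surplus = 174.5 − 131 = 43.5.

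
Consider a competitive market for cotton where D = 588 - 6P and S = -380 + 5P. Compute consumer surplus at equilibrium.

Equilibrium: 588 - 6P = -380 + 5P gives P* = 88, Q* = 60.
Demand choke price (D = 0): P = 98.
CS = ½(98 − 88)(60) = 300.

Consumer surplus = 300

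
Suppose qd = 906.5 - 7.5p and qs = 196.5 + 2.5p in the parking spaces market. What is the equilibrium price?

p* = 71

Set qd = qs: 906.5 - 7.5p = 196.5 + 2.5p.
710 = 10p, so p* = 71.
q* = 906.5 − 7.5(71) = 374.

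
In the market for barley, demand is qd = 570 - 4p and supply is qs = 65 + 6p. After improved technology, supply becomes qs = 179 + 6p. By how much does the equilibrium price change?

Original equilibrium: p* = 50.5, q* = 368.
New equilibrium: 570 - 4p = 179 + 6p, so 391 = 10p and p' = 39.1; q' = 570 − 4(39.1) = 413.6.
Change in price: 39.1 − 50.5 = -11.4.

Δp = -11.4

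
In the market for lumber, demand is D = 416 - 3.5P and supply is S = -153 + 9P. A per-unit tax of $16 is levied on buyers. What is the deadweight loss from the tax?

Pre-tax equilibrium: P* = 45.52, Q* = 256.68.
Tax on buyers shifts demand to D = 416 − 3.5(P + 16) = 360 - 3.5P.
360 - 3.5P = -153 + 9P gives seller price Ps = 41.04; buyers pay Pb = 41.04 + 16 = 57.04.
New quantity: Q = 416 − 3.5(57.04) = 216.36.
DWL = ½ × 16 × (256.68 − 216.36) = 322.56.

Deadweight loss = 322.56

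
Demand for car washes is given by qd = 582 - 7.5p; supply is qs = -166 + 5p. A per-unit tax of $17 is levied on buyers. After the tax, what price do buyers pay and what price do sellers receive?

Buyers pay $66.64, sellers receive $49.64

Pre-tax equilibrium: p* = 59.84, q* = 133.2.
Tax on buyers shifts demand to qd = 582 − 7.5(p + 17) = 454.5 - 7.5p.
454.5 - 7.5p = -166 + 5p gives seller price ps = 49.64; buyers pay pb = 49.64 + 17 = 66.64.
New quantity: q = 582 − 7.5(66.64) = 82.2.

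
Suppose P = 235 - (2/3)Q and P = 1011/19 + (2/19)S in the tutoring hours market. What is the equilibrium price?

P* = 78

Set the two price expressions equal: 235 - (2/3)Q = 1011/19 + (2/19)Q.
3454/19 = (44/57)Q, so Q* = 235.5.
P* = 235 − (2/3)(235.5) = 78.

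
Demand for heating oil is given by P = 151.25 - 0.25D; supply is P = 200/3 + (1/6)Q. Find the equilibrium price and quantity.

Set the two price expressions equal: 151.25 - 0.25Q = 200/3 + (1/6)Q.
1015/12 = (5/12)Q, so Q* = 203.
P* = 151.25 − (0.25)(203) = 100.5.

P* = 100.5, Q* = 203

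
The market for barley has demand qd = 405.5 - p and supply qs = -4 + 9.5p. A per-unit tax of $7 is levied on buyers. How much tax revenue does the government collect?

Tax revenue = 15127/6

Pre-tax equilibrium: p* = 39, q* = 366.5.
Tax on buyers shifts demand to qd = 405.5 − 1(p + 7) = 398.5 - p.
398.5 - p = -4 + 9.5p gives seller price ps = 115/3; buyers pay pb = 115/3 + 7 = 136/3.
New quantity: q = 405.5 − 1(136/3) = 2161/6.
Revenue = 7 × 2161/6 = 15127/6.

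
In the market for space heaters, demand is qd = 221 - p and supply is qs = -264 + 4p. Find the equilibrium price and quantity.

Set qd = qs: 221 - p = -264 + 4p.
485 = 5p, so p* = 97.
q* = 221 − 1(97) = 124.

p* = 97, q* = 124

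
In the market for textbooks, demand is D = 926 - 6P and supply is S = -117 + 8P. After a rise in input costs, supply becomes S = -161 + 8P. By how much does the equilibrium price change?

Original equilibrium: P* = 74.5, Q* = 479.
New equilibrium: 926 - 6P = -161 + 8P, so 1087 = 14P and P' = 1087/14; Q' = 926 − 6(1087/14) = 3221/7.
Change in price: 1087/14 − 74.5 = 22/7.

ΔP = 22/7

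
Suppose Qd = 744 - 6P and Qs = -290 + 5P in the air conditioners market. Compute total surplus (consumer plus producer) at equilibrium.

Equilibrium: 744 - 6P = -290 + 5P gives P* = 94, Q* = 180.
Demand choke price: P = 124; supply starts at P = 58.
CS = ½(124 − 94)(180) = 2700; PS = ½(94 − 58)(180) = 3240.

Total surplus = 5940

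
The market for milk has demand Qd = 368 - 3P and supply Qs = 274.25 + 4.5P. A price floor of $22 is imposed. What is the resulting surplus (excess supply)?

Surplus = 71.25

Equilibrium price would be P* = 12.5, so the floor at 22 binds.
At P = 22: Qd = 302, Qs = 373.25.
Surplus = 373.25 − 302 = 71.25.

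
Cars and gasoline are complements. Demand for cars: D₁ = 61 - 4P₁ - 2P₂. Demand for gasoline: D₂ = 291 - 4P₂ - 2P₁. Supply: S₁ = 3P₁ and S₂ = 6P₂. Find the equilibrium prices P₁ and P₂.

P₁ = 14/33, P₂ = 1915/66

Market 1: 61 - 4P₁ - 2P₂ = 3P₁ → 7P₁ + 2P₂ = 61.
Market 2: 10P₂ + 2P₁ = 291.
Eliminating P₂: 10×(1) − 2×(2) gives 66P₁ = 28, so P₁ = 14/33.
Back-substitute into (2): P₂ = (291 − 2×14/33) / 10 = 1915/66.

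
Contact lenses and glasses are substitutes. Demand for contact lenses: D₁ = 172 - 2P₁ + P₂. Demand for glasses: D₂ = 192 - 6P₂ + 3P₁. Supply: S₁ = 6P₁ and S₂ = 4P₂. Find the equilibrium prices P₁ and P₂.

Market 1: 172 - 2P₁ + P₂ = 6P₁ → 8P₁ - P₂ = 172.
Market 2: 10P₂ - 3P₁ = 192.
Eliminating P₂: 10×(1) + 1×(2) gives 77P₁ = 1912, so P₁ = 1912/77.
Back-substitute into (2): P₂ = (192 + 3×1912/77) / 10 = 2052/77.

P₁ = 1912/77, P₂ = 2052/77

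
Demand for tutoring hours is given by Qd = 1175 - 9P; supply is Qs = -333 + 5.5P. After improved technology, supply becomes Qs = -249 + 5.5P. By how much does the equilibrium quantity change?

ΔQ = 1512/29

Original equilibrium: P* = 104, Q* = 239.
New equilibrium: 1175 - 9P = -249 + 5.5P, so 1424 = 14.5P and P' = 2848/29; Q' = 1175 − 9(2848/29) = 8443/29.
Change in quantity: 8443/29 − 239 = 1512/29.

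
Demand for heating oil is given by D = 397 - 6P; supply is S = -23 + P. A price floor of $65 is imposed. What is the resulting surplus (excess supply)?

Surplus = 35

Equilibrium price would be P* = 60, so the floor at 65 binds.
At P = 65: D = 7, S = 42.
Surplus = 42 − 7 = 35.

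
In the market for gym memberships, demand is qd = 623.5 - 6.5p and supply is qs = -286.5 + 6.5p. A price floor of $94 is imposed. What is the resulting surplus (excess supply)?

Surplus = 312

Equilibrium price would be p* = 70, so the floor at 94 binds.
At p = 94: qd = 12.5, qs = 324.5.
Surplus = 324.5 − 12.5 = 312.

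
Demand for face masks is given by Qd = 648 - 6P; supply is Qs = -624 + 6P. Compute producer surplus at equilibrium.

Equilibrium: 648 - 6P = -624 + 6P gives P* = 106, Q* = 12.
Supply starts at P = 104 (where Qs = 0).
PS = ½(106 − 104)(12) = 12.

Producer surplus = 12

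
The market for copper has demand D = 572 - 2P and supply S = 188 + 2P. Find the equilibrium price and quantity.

Set D = S: 572 - 2P = 188 + 2P.
384 = 4P, so P* = 96.
Q* = 572 − 2(96) = 380.

P* = 96, Q* = 380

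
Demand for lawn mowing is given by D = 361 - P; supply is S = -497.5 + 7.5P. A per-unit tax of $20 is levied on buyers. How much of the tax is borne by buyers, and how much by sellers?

Pre-tax equilibrium: P* = 101, Q* = 260.
Tax on buyers shifts demand to D = 361 − 1(P + 20) = 341 - P.
341 - P = -497.5 + 7.5P gives seller price Ps = 1677/17; buyers pay Pb = 1677/17 + 20 = 2017/17.
New quantity: Q = 361 − 1(2017/17) = 4120/17.
Buyer burden = 2017/17 − 101 = 300/17; seller burden = 101 − 1677/17 = 40/17.

Buyers bear 300/17, sellers bear 40/17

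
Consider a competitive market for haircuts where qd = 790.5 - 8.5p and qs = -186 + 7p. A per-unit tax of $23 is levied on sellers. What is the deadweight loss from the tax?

Pre-tax equilibrium: p* = 63, q* = 255.
Tax on sellers shifts supply to qs = -186 + 7(p − 23) = -347 + 7p.
790.5 - 8.5p = -347 + 7p gives buyer price pb = 2275/31; sellers receive ps = 2275/31 − 23 = 1562/31.
New quantity: q = 790.5 − 8.5(2275/31) = 5168/31.
DWL = ½ × 23 × (255 − 5168/31) = 62951/62.

Deadweight loss = 62951/62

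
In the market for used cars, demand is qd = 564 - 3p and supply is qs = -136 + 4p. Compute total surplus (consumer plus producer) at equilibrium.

Equilibrium: 564 - 3p = -136 + 4p gives p* = 100, q* = 264.
Demand choke price: p = 188; supply starts at p = 34.
CS = ½(188 − 100)(264) = 11616; PS = ½(100 − 34)(264) = 8712.

Total surplus = 20328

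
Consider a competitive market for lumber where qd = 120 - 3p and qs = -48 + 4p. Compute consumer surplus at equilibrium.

Consumer surplus = 384

Equilibrium: 120 - 3p = -48 + 4p gives p* = 24, q* = 48.
Demand choke price (qd = 0): p = 40.
CS = ½(40 − 24)(48) = 384.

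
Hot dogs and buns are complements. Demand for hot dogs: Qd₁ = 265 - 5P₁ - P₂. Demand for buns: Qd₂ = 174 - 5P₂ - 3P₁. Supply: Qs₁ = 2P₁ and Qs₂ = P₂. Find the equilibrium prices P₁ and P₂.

Market 1: 265 - 5P₁ - P₂ = 2P₁ → 7P₁ + P₂ = 265.
Market 2: 6P₂ + 3P₁ = 174.
Eliminating P₂: 6×(1) − 1×(2) gives 39P₁ = 1416, so P₁ = 472/13.
Back-substitute into (2): P₂ = (174 − 3×472/13) / 6 = 141/13.

P₁ = 472/13, P₂ = 141/13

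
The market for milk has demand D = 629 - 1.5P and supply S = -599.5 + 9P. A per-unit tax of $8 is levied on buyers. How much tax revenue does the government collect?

Tax revenue = 24820/7

Pre-tax equilibrium: P* = 117, Q* = 453.5.
Tax on buyers shifts demand to D = 629 − 1.5(P + 8) = 617 - 1.5P.
617 - 1.5P = -599.5 + 9P gives seller price Ps = 811/7; buyers pay Pb = 811/7 + 8 = 867/7.
New quantity: Q = 629 − 1.5(867/7) = 6205/14.
Revenue = 8 × 6205/14 = 24820/7.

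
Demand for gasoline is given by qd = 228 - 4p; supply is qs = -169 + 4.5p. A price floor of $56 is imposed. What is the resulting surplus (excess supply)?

Equilibrium price would be p* = 794/17, so the floor at 56 binds.
At p = 56: qd = 4, qs = 83.
Surplus = 83 − 4 = 79.

Surplus = 79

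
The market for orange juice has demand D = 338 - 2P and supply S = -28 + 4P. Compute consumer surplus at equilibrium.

Equilibrium: 338 - 2P = -28 + 4P gives P* = 61, Q* = 216.
Demand choke price (D = 0): P = 169.
CS = ½(169 − 61)(216) = 11664.

Consumer surplus = 11664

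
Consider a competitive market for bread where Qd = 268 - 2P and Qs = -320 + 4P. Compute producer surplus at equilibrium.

Producer surplus = 648

Equilibrium: 268 - 2P = -320 + 4P gives P* = 98, Q* = 72.
Supply starts at P = 80 (where Qs = 0).
PS = ½(98 − 80)(72) = 648.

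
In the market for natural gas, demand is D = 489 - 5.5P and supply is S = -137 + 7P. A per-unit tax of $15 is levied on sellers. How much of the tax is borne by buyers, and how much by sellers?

Buyers bear $8.4, sellers bear $6.6

Pre-tax equilibrium: P* = 50.08, Q* = 213.56.
Tax on sellers shifts supply to S = -137 + 7(P − 15) = -242 + 7P.
489 - 5.5P = -242 + 7P gives buyer price Pb = 58.48; sellers receive Ps = 58.48 − 15 = 43.48.
New quantity: Q = 489 − 5.5(58.48) = 167.36.
Buyer burden = 58.48 − 50.08 = 8.4; seller burden = 50.08 − 43.48 = 6.6.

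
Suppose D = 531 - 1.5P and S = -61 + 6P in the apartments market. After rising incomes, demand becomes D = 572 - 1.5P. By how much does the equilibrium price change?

ΔP = 82/15

Original equilibrium: P* = 1184/15, Q* = 412.6.
New equilibrium: 572 - 1.5P = -61 + 6P, so 633 = 7.5P and P' = 84.4; Q' = 572 − 1.5(84.4) = 445.4.
Change in price: 84.4 − 1184/15 = 82/15.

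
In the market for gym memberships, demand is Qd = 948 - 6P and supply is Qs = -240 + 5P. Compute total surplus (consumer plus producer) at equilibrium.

Total surplus = 16500

Equilibrium: 948 - 6P = -240 + 5P gives P* = 108, Q* = 300.
Demand choke price: P = 158; supply starts at P = 48.
CS = ½(158 − 108)(300) = 7500; PS = ½(108 − 48)(300) = 9000.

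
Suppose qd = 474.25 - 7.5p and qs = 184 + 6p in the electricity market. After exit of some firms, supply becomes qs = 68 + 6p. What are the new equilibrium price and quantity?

Original equilibrium: p* = 21.5, q* = 313.
New equilibrium: 474.25 - 7.5p = 68 + 6p, so 406.25 = 13.5p and p' = 1625/54; q' = 474.25 − 7.5(1625/54) = 2237/9.

p' = 1625/54, q' = 2237/9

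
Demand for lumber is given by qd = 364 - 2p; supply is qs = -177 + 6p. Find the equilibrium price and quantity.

Set qd = qs: 364 - 2p = -177 + 6p.
541 = 8p, so p* = 67.625.
q* = 364 − 2(67.625) = 228.75.

p* = 67.625, q* = 228.75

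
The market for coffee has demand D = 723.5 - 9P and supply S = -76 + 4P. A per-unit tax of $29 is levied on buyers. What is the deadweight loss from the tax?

Pre-tax equilibrium: P* = 61.5, Q* = 170.
Tax on buyers shifts demand to D = 723.5 − 9(P + 29) = 462.5 - 9P.
462.5 - 9P = -76 + 4P gives seller price Ps = 1077/26; buyers pay Pb = 1077/26 + 29 = 1831/26.
New quantity: Q = 723.5 − 9(1831/26) = 1166/13.
DWL = ½ × 29 × (170 − 1166/13) = 15138/13.

Deadweight loss = 15138/13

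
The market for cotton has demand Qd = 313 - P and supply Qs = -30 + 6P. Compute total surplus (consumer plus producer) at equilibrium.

Equilibrium: 313 - P = -30 + 6P gives P* = 49, Q* = 264.
Demand choke price: P = 313; supply starts at P = 5.
CS = ½(313 − 49)(264) = 34848; PS = ½(49 − 5)(264) = 5808.

Total surplus = 40656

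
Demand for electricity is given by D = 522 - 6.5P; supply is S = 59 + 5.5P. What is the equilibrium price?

P* = 463/12

Set D = S: 522 - 6.5P = 59 + 5.5P.
463 = 12P, so P* = 463/12.
Q* = 522 − 6.5(463/12) = 6509/24.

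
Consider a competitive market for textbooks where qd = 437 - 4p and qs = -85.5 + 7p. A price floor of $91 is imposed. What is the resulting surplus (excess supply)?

Surplus = 478.5

Equilibrium price would be p* = 47.5, so the floor at 91 binds.
At p = 91: qd = 73, qs = 551.5.
Surplus = 551.5 − 73 = 478.5.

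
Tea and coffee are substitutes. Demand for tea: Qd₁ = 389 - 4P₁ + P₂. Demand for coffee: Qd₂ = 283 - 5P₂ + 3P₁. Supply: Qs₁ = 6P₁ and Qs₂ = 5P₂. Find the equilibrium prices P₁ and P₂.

P₁ = 4173/97, P₂ = 3997/97

Market 1: 389 - 4P₁ + P₂ = 6P₁ → 10P₁ - P₂ = 389.
Market 2: 10P₂ - 3P₁ = 283.
Eliminating P₂: 10×(1) + 1×(2) gives 97P₁ = 4173, so P₁ = 4173/97.
Back-substitute into (2): P₂ = (283 + 3×4173/97) / 10 = 3997/97.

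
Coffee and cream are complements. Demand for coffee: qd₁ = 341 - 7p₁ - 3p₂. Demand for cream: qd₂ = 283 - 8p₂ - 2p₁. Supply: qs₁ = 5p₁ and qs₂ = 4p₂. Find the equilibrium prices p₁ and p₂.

Market 1: 341 - 7p₁ - 3p₂ = 5p₁ → 12p₁ + 3p₂ = 341.
Market 2: 12p₂ + 2p₁ = 283.
Eliminating p₂: 12×(1) − 3×(2) gives 138p₁ = 3243, so p₁ = 23.5.
Back-substitute into (2): p₂ = (283 − 2×23.5) / 12 = 59/3.

p₁ = 23.5, p₂ = 59/3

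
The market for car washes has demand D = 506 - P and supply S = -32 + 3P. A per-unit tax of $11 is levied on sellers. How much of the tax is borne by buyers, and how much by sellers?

Pre-tax equilibrium: P* = 134.5, Q* = 371.5.
Tax on sellers shifts supply to S = -32 + 3(P − 11) = -65 + 3P.
506 - P = -65 + 3P gives buyer price Pb = 142.75; sellers receive Ps = 142.75 − 11 = 131.75.
New quantity: Q = 506 − 1(142.75) = 363.25.
Buyer burden = 142.75 − 134.5 = 8.25; seller burden = 134.5 − 131.75 = 2.75.

Buyers bear $8.25, sellers bear $2.75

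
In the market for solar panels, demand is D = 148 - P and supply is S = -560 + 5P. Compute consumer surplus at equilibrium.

Consumer surplus = 450

Equilibrium: 148 - P = -560 + 5P gives P* = 118, Q* = 30.
Demand choke price (D = 0): P = 148.
CS = ½(148 − 118)(30) = 450.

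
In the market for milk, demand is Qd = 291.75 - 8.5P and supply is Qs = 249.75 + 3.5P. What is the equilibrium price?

P* = 3.5

Set Qd = Qs: 291.75 - 8.5P = 249.75 + 3.5P.
42 = 12P, so P* = 3.5.
Q* = 291.75 − 8.5(3.5) = 262.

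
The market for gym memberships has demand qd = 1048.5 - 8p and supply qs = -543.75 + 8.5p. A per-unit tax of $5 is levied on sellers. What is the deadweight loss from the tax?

Deadweight loss = 1700/33

Pre-tax equilibrium: p* = 96.5, q* = 276.5.
Tax on sellers shifts supply to qs = -543.75 + 8.5(p − 5) = -586.25 + 8.5p.
1048.5 - 8p = -586.25 + 8.5p gives buyer price pb = 6539/66; sellers receive ps = 6539/66 − 5 = 6209/66.
New quantity: q = 1048.5 − 8(6539/66) = 16889/66.
DWL = ½ × 5 × (276.5 − 16889/66) = 1700/33.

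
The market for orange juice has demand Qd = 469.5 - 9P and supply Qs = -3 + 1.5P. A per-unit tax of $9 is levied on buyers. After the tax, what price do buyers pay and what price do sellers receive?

Buyers pay 324/7, sellers receive 261/7

Pre-tax equilibrium: P* = 45, Q* = 64.5.
Tax on buyers shifts demand to Qd = 469.5 − 9(P + 9) = 388.5 - 9P.
388.5 - 9P = -3 + 1.5P gives seller price Ps = 261/7; buyers pay Pb = 261/7 + 9 = 324/7.
New quantity: Q = 469.5 − 9(324/7) = 741/14.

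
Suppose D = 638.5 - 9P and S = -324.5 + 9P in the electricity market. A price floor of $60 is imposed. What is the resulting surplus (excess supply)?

Surplus = 117

Equilibrium price would be P* = 53.5, so the floor at 60 binds.
At P = 60: D = 98.5, S = 215.5.
Surplus = 215.5 − 98.5 = 117.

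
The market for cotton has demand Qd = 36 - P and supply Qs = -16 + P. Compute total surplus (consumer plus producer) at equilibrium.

Equilibrium: 36 - P = -16 + P gives P* = 26, Q* = 10.
Demand choke price: P = 36; supply starts at P = 16.
CS = ½(36 − 26)(10) = 50; PS = ½(26 − 16)(10) = 50.

Total surplus = 100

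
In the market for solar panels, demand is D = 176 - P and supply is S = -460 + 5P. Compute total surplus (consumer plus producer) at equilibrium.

Equilibrium: 176 - P = -460 + 5P gives P* = 106, Q* = 70.
Demand choke price: P = 176; supply starts at P = 92.
CS = ½(176 − 106)(70) = 2450; PS = ½(106 − 92)(70) = 490.

Total surplus = 2940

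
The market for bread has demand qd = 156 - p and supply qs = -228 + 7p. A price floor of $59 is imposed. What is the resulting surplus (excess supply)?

Equilibrium price would be p* = 48, so the floor at 59 binds.
At p = 59: qd = 97, qs = 185.
Surplus = 185 − 97 = 88.

Surplus = 88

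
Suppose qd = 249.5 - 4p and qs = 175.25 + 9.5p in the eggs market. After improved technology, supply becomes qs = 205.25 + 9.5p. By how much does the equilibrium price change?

Δp = -20/9

Original equilibrium: p* = 5.5, q* = 227.5.
New equilibrium: 249.5 - 4p = 205.25 + 9.5p, so 44.25 = 13.5p and p' = 59/18; q' = 249.5 − 4(59/18) = 4255/18.
Change in price: 59/18 − 5.5 = -20/9.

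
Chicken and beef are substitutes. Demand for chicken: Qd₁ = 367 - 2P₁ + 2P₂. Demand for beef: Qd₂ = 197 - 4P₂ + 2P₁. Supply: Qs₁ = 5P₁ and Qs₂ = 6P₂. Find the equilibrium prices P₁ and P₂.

Market 1: 367 - 2P₁ + 2P₂ = 5P₁ → 7P₁ - 2P₂ = 367.
Market 2: 10P₂ - 2P₁ = 197.
Eliminating P₂: 10×(1) + 2×(2) gives 66P₁ = 4064, so P₁ = 2032/33.
Back-substitute into (2): P₂ = (197 + 2×2032/33) / 10 = 2113/66.

P₁ = 2032/33, P₂ = 2113/66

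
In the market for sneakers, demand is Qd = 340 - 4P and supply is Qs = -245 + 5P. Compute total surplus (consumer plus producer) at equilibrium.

Equilibrium: 340 - 4P = -245 + 5P gives P* = 65, Q* = 80.
Demand choke price: P = 85; supply starts at P = 49.
CS = ½(85 − 65)(80) = 800; PS = ½(65 − 49)(80) = 640.

Total surplus = 1440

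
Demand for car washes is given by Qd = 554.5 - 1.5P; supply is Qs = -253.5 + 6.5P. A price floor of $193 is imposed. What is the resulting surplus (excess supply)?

Equilibrium price would be P* = 101, so the floor at 193 binds.
At P = 193: Qd = 265, Qs = 1001.
Surplus = 1001 − 265 = 736.

Surplus = 736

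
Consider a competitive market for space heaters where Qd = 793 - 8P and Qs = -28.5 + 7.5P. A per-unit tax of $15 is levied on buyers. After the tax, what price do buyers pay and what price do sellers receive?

Pre-tax equilibrium: P* = 53, Q* = 369.
Tax on buyers shifts demand to Qd = 793 − 8(P + 15) = 673 - 8P.
673 - 8P = -28.5 + 7.5P gives seller price Ps = 1403/31; buyers pay Pb = 1403/31 + 15 = 1868/31.
New quantity: Q = 793 − 8(1868/31) = 9639/31.

Buyers pay 1868/31, sellers receive 1403/31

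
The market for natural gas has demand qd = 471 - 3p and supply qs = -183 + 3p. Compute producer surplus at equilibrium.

Producer surplus = 3456

Equilibrium: 471 - 3p = -183 + 3p gives p* = 109, q* = 144.
Supply starts at p = 61 (where qs = 0).
PS = ½(109 − 61)(144) = 3456.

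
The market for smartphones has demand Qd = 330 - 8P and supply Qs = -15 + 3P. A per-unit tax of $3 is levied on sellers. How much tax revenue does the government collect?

Pre-tax equilibrium: P* = 345/11, Q* = 870/11.
Tax on sellers shifts supply to Qs = -15 + 3(P − 3) = -24 + 3P.
330 - 8P = -24 + 3P gives buyer price Pb = 354/11; sellers receive Ps = 354/11 − 3 = 321/11.
New quantity: Q = 330 − 8(354/11) = 798/11.
Revenue = 3 × 798/11 = 2394/11.

Tax revenue = 2394/11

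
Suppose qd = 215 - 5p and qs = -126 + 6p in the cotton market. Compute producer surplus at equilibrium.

Producer surplus = 300

Equilibrium: 215 - 5p = -126 + 6p gives p* = 31, q* = 60.
Supply starts at p = 21 (where qs = 0).
PS = ½(31 − 21)(60) = 300.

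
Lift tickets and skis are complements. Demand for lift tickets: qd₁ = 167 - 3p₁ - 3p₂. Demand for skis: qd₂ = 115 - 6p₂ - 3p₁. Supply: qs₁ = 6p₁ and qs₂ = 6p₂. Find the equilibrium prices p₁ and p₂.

p₁ = 553/33, p₂ = 178/33

Market 1: 167 - 3p₁ - 3p₂ = 6p₁ → 9p₁ + 3p₂ = 167.
Market 2: 12p₂ + 3p₁ = 115.
Eliminating p₂: 12×(1) − 3×(2) gives 99p₁ = 1659, so p₁ = 553/33.
Back-substitute into (2): p₂ = (115 − 3×553/33) / 12 = 178/33.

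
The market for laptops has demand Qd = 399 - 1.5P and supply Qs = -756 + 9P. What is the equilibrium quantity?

Q* = 234

Set Qd = Qs: 399 - 1.5P = -756 + 9P.
1155 = 10.5P, so P* = 110.
Q* = 399 − 1.5(110) = 234.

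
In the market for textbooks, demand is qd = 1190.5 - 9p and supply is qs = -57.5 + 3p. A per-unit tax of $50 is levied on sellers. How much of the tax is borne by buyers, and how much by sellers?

Pre-tax equilibrium: p* = 104, q* = 254.5.
Tax on sellers shifts supply to qs = -57.5 + 3(p − 50) = -207.5 + 3p.
1190.5 - 9p = -207.5 + 3p gives buyer price pb = 116.5; sellers receive ps = 116.5 − 50 = 66.5.
New quantity: q = 1190.5 − 9(116.5) = 142.
Buyer burden = 116.5 − 104 = 12.5; seller burden = 104 − 66.5 = 37.5.

Buyers bear $12.5, sellers bear $37.5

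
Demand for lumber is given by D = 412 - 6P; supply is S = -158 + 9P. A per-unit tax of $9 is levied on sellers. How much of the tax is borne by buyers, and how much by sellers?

Pre-tax equilibrium: P* = 38, Q* = 184.
Tax on sellers shifts supply to S = -158 + 9(P − 9) = -239 + 9P.
412 - 6P = -239 + 9P gives buyer price Pb = 43.4; sellers receive Ps = 43.4 − 9 = 34.4.
New quantity: Q = 412 − 6(43.4) = 151.6.
Buyer burden = 43.4 − 38 = 5.4; seller burden = 38 − 34.4 = 3.6.

Buyers bear $5.4, sellers bear $3.6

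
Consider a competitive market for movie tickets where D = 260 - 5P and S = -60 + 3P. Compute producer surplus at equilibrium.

Equilibrium: 260 - 5P = -60 + 3P gives P* = 40, Q* = 60.
Supply starts at P = 20 (where S = 0).
PS = ½(40 − 20)(60) = 600.

Producer surplus = 600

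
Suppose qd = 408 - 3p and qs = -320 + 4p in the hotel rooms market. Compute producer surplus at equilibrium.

Producer surplus = 1152

Equilibrium: 408 - 3p = -320 + 4p gives p* = 104, q* = 96.
Supply starts at p = 80 (where qs = 0).
PS = ½(104 − 80)(96) = 1152.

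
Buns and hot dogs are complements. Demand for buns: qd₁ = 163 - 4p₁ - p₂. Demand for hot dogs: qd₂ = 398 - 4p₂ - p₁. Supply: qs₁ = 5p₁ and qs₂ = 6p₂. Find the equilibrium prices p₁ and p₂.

Market 1: 163 - 4p₁ - p₂ = 5p₁ → 9p₁ + p₂ = 163.
Market 2: 10p₂ + p₁ = 398.
Eliminating p₂: 10×(1) − 1×(2) gives 89p₁ = 1232, so p₁ = 1232/89.
Back-substitute into (2): p₂ = (398 − 1×1232/89) / 10 = 3419/89.

p₁ = 1232/89, p₂ = 3419/89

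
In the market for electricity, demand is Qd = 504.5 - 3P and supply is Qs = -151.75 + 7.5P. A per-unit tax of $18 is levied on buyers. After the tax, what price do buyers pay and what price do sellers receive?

Pre-tax equilibrium: P* = 62.5, Q* = 317.
Tax on buyers shifts demand to Qd = 504.5 − 3(P + 18) = 450.5 - 3P.
450.5 - 3P = -151.75 + 7.5P gives seller price Ps = 803/14; buyers pay Pb = 803/14 + 18 = 1055/14.
New quantity: Q = 504.5 − 3(1055/14) = 1949/7.

Buyers pay 1055/14, sellers receive 803/14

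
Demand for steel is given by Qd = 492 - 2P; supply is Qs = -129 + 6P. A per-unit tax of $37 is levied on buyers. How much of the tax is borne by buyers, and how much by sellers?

Pre-tax equilibrium: P* = 77.625, Q* = 336.75.
Tax on buyers shifts demand to Qd = 492 − 2(P + 37) = 418 - 2P.
418 - 2P = -129 + 6P gives seller price Ps = 68.375; buyers pay Pb = 68.375 + 37 = 105.375.
New quantity: Q = 492 − 2(105.375) = 281.25.
Buyer burden = 105.375 − 77.625 = 27.75; seller burden = 77.625 − 68.375 = 9.25.

Buyers bear $27.75, sellers bear $9.25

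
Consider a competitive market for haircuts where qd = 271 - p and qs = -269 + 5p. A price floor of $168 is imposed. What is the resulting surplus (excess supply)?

Equilibrium price would be p* = 90, so the floor at 168 binds.
At p = 168: qd = 103, qs = 571.
Surplus = 571 − 103 = 468.

Surplus = 468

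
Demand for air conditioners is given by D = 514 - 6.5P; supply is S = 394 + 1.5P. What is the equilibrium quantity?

Set D = S: 514 - 6.5P = 394 + 1.5P.
120 = 8P, so P* = 15.
Q* = 514 − 6.5(15) = 416.5.

Q* = 416.5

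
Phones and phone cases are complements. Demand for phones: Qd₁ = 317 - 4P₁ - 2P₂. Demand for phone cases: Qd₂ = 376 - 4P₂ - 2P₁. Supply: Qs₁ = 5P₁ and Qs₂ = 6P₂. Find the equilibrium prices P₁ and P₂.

P₁ = 1209/43, P₂ = 1375/43

Market 1: 317 - 4P₁ - 2P₂ = 5P₁ → 9P₁ + 2P₂ = 317.
Market 2: 10P₂ + 2P₁ = 376.
Eliminating P₂: 10×(1) − 2×(2) gives 86P₁ = 2418, so P₁ = 1209/43.
Back-substitute into (2): P₂ = (376 − 2×1209/43) / 10 = 1375/43.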